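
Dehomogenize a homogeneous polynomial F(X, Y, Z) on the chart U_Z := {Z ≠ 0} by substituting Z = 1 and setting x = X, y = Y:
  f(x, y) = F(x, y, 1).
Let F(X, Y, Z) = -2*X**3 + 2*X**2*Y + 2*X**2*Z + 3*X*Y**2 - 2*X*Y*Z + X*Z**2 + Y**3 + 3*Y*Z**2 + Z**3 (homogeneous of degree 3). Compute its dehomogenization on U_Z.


f(x, y) = -2*x**3 + 2*x**2*y + 2*x**2 + 3*x*y**2 - 2*x*y + x + y**3 + 3*y + 1

On U_Z we set Z = 1. Each monomial c·X^i·Y^j·Z^k in F becomes c·x^i·y^j·1^k = c·x^i·y^j.
Substituting Z = 1: F(X, Y, 1) = -2*x**3 + 2*x**2*y + 2*x**2 + 3*x*y**2 - 2*x*y + x + y**3 + 3*y + 1.
Note: deg(f) ≤ deg(F) = 3; strict inequality happens when F is divisible by Z (lost terms).


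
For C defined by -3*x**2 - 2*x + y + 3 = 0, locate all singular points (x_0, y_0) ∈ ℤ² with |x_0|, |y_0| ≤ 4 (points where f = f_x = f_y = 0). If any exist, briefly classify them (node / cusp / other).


No singular points in the scanned grid; C is smooth there.

Compute partial derivatives:
  f_x = -6*x - 2.
  f_y = 1.
f_y = 1 is a nonzero constant, so f_y never vanishes: no point (x, y) can satisfy f = f_x = f_y = 0. In particular no (x, y) ∈ {−4, ..., 4}² is singular; the curve is smooth.


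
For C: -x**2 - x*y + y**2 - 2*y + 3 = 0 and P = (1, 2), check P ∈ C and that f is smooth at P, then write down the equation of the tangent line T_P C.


Tangent line at P: -4*x + y + 2 = 0.

Step 1: f(1, 2) = 0, so P lies on C.
Step 2: partial derivatives
  f_x(x, y) = -2*x - y, f_y(x, y) = -x + 2*y - 2.
  f_x(P) = -4, f_y(P) = 1 (gradient nonzero, so P is smooth).
Step 3: tangent line at P: -4·(x − 1) + 1·(y − 2) = 0.
Expanding: -4*x + y + 2 = 0.


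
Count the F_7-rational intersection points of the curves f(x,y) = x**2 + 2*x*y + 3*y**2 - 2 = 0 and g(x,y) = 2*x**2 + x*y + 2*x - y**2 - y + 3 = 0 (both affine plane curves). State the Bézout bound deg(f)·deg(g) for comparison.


Common zeros: {(6, 1)}; count = 1; Bézout bound = 4.

deg(f) = 2, deg(g) = 2, so Bézout bound = 4.
Scan x ∈ F_7. For each x, list the y ∈ F_7 with f(x, y) ≡ 0 and those with g(x, y) ≡ 0 (mod 7); the common zeros in that column are the intersection.
  x = 0: f ≡ 0 at y ∈ ∅; g ≡ 0 at y ∈ ∅; common: ∅.
  x = 1: f ≡ 0 at y ∈ {5, 6}; g ≡ 0 at y ∈ {0}; common: ∅.
  x = 2: f ≡ 0 at y ∈ ∅; g ≡ 0 at y ∈ ∅; common: ∅.
  x = 3: f ≡ 0 at y ∈ {0, 5}; g ≡ 0 at y ∈ {1}; common: ∅.
  x = 4: f ≡ 0 at y ∈ {0, 2}; g ≡ 0 at y ∈ ∅; common: ∅.
  x = 5: f ≡ 0 at y ∈ ∅; g ≡ 0 at y ∈ {0, 4}; common: ∅.
  x = 6: f ≡ 0 at y ∈ {1, 2}; g ≡ 0 at y ∈ {1, 4}; common: {1}.
Collecting: common zeros = {(6, 1)}, so the count is 1.
Comparison with the Bézout bound: 1 ≤ 4 = deg(f)·deg(g), as expected for curves with no common component (the affine F_7-count falls short of the bound because intersections may lie at infinity, over extension fields, or carry multiplicity).


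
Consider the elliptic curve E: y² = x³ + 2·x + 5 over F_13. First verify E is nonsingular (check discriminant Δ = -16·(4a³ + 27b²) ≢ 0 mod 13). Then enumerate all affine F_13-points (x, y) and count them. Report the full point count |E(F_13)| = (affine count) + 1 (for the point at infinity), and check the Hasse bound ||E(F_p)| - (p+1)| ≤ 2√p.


Affine points = {(2, 2), (2, 11), (3, 5), (3, 8), (4, 5), (4, 8), (5, 6), (5, 7), (6, 5), (6, 8), (8, 0)}; affine count = 11; |E(F_13)| = 12.

Discriminant check: Δ ∝ 4a³ + 27b² = 4·2³ + 27·5² = 4·8 + 27·25 ≡ 5 (mod 13). Nonzero ⇒ E is nonsingular.
For each x ∈ F_13, compute rhs = x³ + 2·x + 5 mod 13, then count y ∈ F_13 with y² ≡ rhs.
  x = 0: rhs = 5, matching y values: none (0 points).
  x = 1: rhs = 8, matching y values: none (0 points).
  x = 2: rhs = 4, matching y values: 2, 11 (2 points).
  x = 3: rhs = 12, matching y values: 5, 8 (2 points).
  x = 4: rhs = 12, matching y values: 5, 8 (2 points).
  x = 5: rhs = 10, matching y values: 6, 7 (2 points).
  x = 6: rhs = 12, matching y values: 5, 8 (2 points).
  x = 7: rhs = 11, matching y values: none (0 points).
  x = 8: rhs = 0, matching y values: 0 (1 points).
  x = 9: rhs = 11, matching y values: none (0 points).
  x = 10: rhs = 11, matching y values: none (0 points).
  x = 11: rhs = 6, matching y values: none (0 points).
  x = 12: rhs = 2, matching y values: none (0 points).
Total affine count: 11.
Full point count |E(F_13)| = 11 + 1 = 12.
Hasse bound: |12 − (13+1)| = |-2| = 2 ≤ 2√13 ≈ 7.2111 ✓.


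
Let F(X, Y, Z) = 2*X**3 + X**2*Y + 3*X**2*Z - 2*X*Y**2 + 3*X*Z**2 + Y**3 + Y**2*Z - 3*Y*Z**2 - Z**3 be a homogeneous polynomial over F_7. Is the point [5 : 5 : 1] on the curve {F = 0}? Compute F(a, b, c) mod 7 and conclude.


F(5,5,1) ≡ 6 (mod 7); P is NOT on the curve.

Evaluate F(5, 5, 1) term-by-term (mod 7).
  2*X**3 ↦ 2·125·1·1 = 250
  X**2*Y ↦ 1·25·5·1 = 125
  3*X**2*Z ↦ 3·25·1·1 = 75
  -2*X*Y**2 ↦ -2·5·25·1 = -250
  3*X*Z**2 ↦ 3·5·1·1 = 15
  Y**3 ↦ 1·1·125·1 = 125
  Y**2*Z ↦ 1·1·25·1 = 25
  -3*Y*Z**2 ↦ -3·1·5·1 = -15
  -Z**3 ↦ -1·1·1·1 = -1
Sum: F(5, 5, 1) = (250) + (125) + (75) + (-250) + (15) + (125) + (25) + (-15) + (-1) = 349.
Reducing mod 7: 349 ≡ 6 (mod 7).
Since F(a, b, c) ≡ 6 ≠ 0 (mod 7), P does NOT lie on the curve.


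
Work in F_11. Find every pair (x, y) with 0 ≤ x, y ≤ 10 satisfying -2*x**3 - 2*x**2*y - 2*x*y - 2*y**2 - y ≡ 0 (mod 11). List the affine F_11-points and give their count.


Affine F_11-points: {(0, 0), (0, 5), (1, 5), (1, 9), (5, 3), (5, 5)}; count = 6.

For each of the 121 pairs (x, y) ∈ F_11², evaluate f(x, y) mod 11. Record the zeros.
  x = 0: [0↦0, 1↦8, 2↦1, 3↦1, 4↦8, 5↦0, 6↦10, 7↦5, 8↦7, 9↦5, 10↦10]  zeros at y ∈ {0, 5}
  x = 1: [0↦9, 1↦2, 2↦2, 3↦9, 4↦1, 5↦0, 6↦6, 7↦8, 8↦6, 9↦0, 10↦1]  zeros at y ∈ {5, 9}
  x = 2: [0↦6, 1↦2, 2↦5, 3↦4, 4↦10, 5↦1, 6↦10, 7↦4, 8↦5, 9↦2, 10↦6]  zeros at y ∈ ∅
  x = 3: [0↦1, 1↦7, 2↦9, 3↦7, 4↦1, 5↦2, 6↦10, 7↦3, 8↦3, 9↦10, 10↦2]  zeros at y ∈ ∅
  x = 4: [0↦4, 1↦5, 2↦2, 3↦6, 4↦6, 5↦2, 6↦5, 7↦4, 8↦10, 9↦1, 10↦10]  zeros at y ∈ ∅
  x = 5: [0↦3, 1↦6, 2↦5, 3↦0, 4↦2, 5↦0, 6↦5, 7↦6, 8↦3, 9↦7, 10↦7]  zeros at y ∈ {3, 5}
  x = 6: [0↦8, 1↦9, 2↦6, 3↦10, 4↦10, 5↦6, 6↦9, 7↦8, 8↦3, 9↦5, 10↦3]  zeros at y ∈ ∅
  x = 7: [0↦7, 1↦2, 2↦4, 3↦2, 4↦7, 5↦8, 6↦5, 7↦9, 8↦9, 9↦5, 10↦8]  zeros at y ∈ ∅
  x = 8: [0↦10, 1↦6, 2↦9, 3↦8, 4↦3, 5↦5, 6↦3, 7↦8, 8↦9, 9↦6, 10↦10]  zeros at y ∈ ∅
  x = 9: [0↦5, 1↦9, 2↦9, 3↦5, 4↦8, 5↦7, 6↦2, 7↦4, 8↦2, 9↦7, 10↦8]  zeros at y ∈ ∅
  x = 10: [0↦2, 1↦10, 2↦3, 3↦3, 4↦10, 5↦2, 6↦1, 7↦7, 8↦9, 9↦7, 10↦1]  zeros at y ∈ ∅
Collecting zeros: affine points = {(0, 0), (0, 5), (1, 5), (1, 9), (5, 3), (5, 5)}.
Total count |C(F_11)_aff| = 6.


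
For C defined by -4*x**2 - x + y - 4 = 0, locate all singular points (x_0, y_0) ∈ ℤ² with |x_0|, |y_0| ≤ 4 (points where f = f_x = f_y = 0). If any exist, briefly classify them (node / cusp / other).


No singular points in the scanned grid; C is smooth there.

Compute partial derivatives:
  f_x = -8*x - 1.
  f_y = 1.
f_y = 1 is a nonzero constant, so f_y never vanishes: no point (x, y) can satisfy f = f_x = f_y = 0. In particular no (x, y) ∈ {−4, ..., 4}² is singular; the curve is smooth.


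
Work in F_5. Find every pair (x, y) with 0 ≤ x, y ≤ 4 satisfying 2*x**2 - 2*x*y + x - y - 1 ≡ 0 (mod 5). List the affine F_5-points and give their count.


Affine F_5-points: {(0, 4), (1, 4), (3, 0), (4, 0)}; count = 4.

For each of the 25 pairs (x, y) ∈ F_5², evaluate f(x, y) mod 5. Record the zeros.
  x = 0: [0↦4, 1↦3, 2↦2, 3↦1, 4↦0]  zeros at y ∈ {4}
  x = 1: [0↦2, 1↦4, 2↦1, 3↦3, 4↦0]  zeros at y ∈ {4}
  x = 2: [0↦4, 1↦4, 2↦4, 3↦4, 4↦4]  zeros at y ∈ ∅
  x = 3: [0↦0, 1↦3, 2↦1, 3↦4, 4↦2]  zeros at y ∈ {0}
  x = 4: [0↦0, 1↦1, 2↦2, 3↦3, 4↦4]  zeros at y ∈ {0}
Collecting zeros: affine points = {(0, 4), (1, 4), (3, 0), (4, 0)}.
Total count |C(F_5)_aff| = 4.


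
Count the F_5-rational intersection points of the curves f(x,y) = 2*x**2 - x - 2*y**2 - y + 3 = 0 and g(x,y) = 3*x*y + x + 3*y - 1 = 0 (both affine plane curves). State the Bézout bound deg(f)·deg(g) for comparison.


Common zeros: ∅; count = 0; Bézout bound = 4.

deg(f) = 2, deg(g) = 2, so Bézout bound = 4.
Scan x ∈ F_5. For each x, list the y ∈ F_5 with f(x, y) ≡ 0 and those with g(x, y) ≡ 0 (mod 5); the common zeros in that column are the intersection.
  x = 0: f ≡ 0 at y ∈ {1}; g ≡ 0 at y ∈ {2}; common: ∅.
  x = 1: f ≡ 0 at y ∈ ∅; g ≡ 0 at y ∈ {0}; common: ∅.
  x = 2: f ≡ 0 at y ∈ ∅; g ≡ 0 at y ∈ {1}; common: ∅.
  x = 3: f ≡ 0 at y ∈ {1}; g ≡ 0 at y ∈ {4}; common: ∅.
  x = 4: f ≡ 0 at y ∈ {3, 4}; g ≡ 0 at y ∈ ∅; common: ∅.
Collecting: common zeros = ∅, so the count is 0.
Comparison with the Bézout bound: 0 ≤ 4 = deg(f)·deg(g), as expected for curves with no common component (the affine F_5-count falls short of the bound because intersections may lie at infinity, over extension fields, or carry multiplicity).


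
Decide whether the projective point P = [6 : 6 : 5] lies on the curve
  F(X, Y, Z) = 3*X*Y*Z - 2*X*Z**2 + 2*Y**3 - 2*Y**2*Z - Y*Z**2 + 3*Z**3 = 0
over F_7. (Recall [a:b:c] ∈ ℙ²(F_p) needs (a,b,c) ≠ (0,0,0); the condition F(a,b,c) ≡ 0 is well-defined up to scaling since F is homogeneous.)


F(6,6,5) ≡ 5 (mod 7); P is NOT on the curve.

Evaluate F(6, 6, 5) term-by-term (mod 7).
  3*X*Y*Z ↦ 3·6·6·5 = 540
  -2*X*Z**2 ↦ -2·6·1·25 = -300
  2*Y**3 ↦ 2·1·216·1 = 432
  -2*Y**2*Z ↦ -2·1·36·5 = -360
  -Y*Z**2 ↦ -1·1·6·25 = -150
  3*Z**3 ↦ 3·1·1·125 = 375
Sum: F(6, 6, 5) = (540) + (-300) + (432) + (-360) + (-150) + (375) = 537.
Reducing mod 7: 537 ≡ 5 (mod 7).
Since F(a, b, c) ≡ 5 ≠ 0 (mod 7), P does NOT lie on the curve.


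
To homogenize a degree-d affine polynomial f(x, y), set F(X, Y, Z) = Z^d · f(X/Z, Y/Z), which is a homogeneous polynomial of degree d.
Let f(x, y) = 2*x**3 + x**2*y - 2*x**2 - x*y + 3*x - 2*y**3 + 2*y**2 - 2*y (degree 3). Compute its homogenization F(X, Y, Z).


F(X, Y, Z) = 2*X**3 + X**2*Y - 2*X**2*Z - X*Y*Z + 3*X*Z**2 - 2*Y**3 + 2*Y**2*Z - 2*Y*Z**2

deg(f) = 3.
Substitute x = X/Z, y = Y/Z into f, then multiply by Z^3.
  monomial 2·x^3·y^0 ↦ 2·X^3·Y^0·Z^0.
  monomial 1·x^2·y^1 ↦ 1·X^2·Y^1·Z^0.
  monomial -2·x^2·y^0 ↦ -2·X^2·Y^0·Z^1.
  monomial -1·x^1·y^1 ↦ -1·X^1·Y^1·Z^1.
  monomial 3·x^1·y^0 ↦ 3·X^1·Y^0·Z^2.
  monomial -2·x^0·y^3 ↦ -2·X^0·Y^3·Z^0.
  monomial 2·x^0·y^2 ↦ 2·X^0·Y^2·Z^1.
  monomial -2·x^0·y^1 ↦ -2·X^0·Y^1·Z^2.
Collecting: F(X, Y, Z) = 2*X**3 + X**2*Y - 2*X**2*Z - X*Y*Z + 3*X*Z**2 - 2*Y**3 + 2*Y**2*Z - 2*Y*Z**2.


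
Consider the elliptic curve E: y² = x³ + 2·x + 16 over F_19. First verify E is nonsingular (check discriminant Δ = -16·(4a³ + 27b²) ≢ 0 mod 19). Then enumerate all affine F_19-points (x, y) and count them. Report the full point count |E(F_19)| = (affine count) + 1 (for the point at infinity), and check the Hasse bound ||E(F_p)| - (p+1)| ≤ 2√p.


Affine points = {(0, 4), (0, 15), (1, 0), (2, 3), (2, 16), (3, 7), (3, 12), (6, 4), (6, 15), (11, 1), (11, 18), (12, 1), (12, 18), (13, 4), (13, 15), (15, 1), (15, 18), (17, 2), (17, 17)}; affine count = 19; |E(F_19)| = 20.

Discriminant check: Δ ∝ 4a³ + 27b² = 4·2³ + 27·16² = 4·8 + 27·256 ≡ 9 (mod 19). Nonzero ⇒ E is nonsingular.
For each x ∈ F_19, compute rhs = x³ + 2·x + 16 mod 19, then count y ∈ F_19 with y² ≡ rhs.
  x = 0: rhs = 16, matching y values: 4, 15 (2 points).
  x = 1: rhs = 0, matching y values: 0 (1 points).
  x = 2: rhs = 9, matching y values: 3, 16 (2 points).
  x = 3: rhs = 11, matching y values: 7, 12 (2 points).
  x = 4: rhs = 12, matching y values: none (0 points).
  x = 5: rhs = 18, matching y values: none (0 points).
  x = 6: rhs = 16, matching y values: 4, 15 (2 points).
  x = 7: rhs = 12, matching y values: none (0 points).
  x = 8: rhs = 12, matching y values: none (0 points).
  x = 9: rhs = 3, matching y values: none (0 points).
  x = 10: rhs = 10, matching y values: none (0 points).
  x = 11: rhs = 1, matching y values: 1, 18 (2 points).
  x = 12: rhs = 1, matching y values: 1, 18 (2 points).
  x = 13: rhs = 16, matching y values: 4, 15 (2 points).
  x = 14: rhs = 14, matching y values: none (0 points).
  x = 15: rhs = 1, matching y values: 1, 18 (2 points).
  x = 16: rhs = 2, matching y values: none (0 points).
  x = 17: rhs = 4, matching y values: 2, 17 (2 points).
  x = 18: rhs = 13, matching y values: none (0 points).
Total affine count: 19.
Full point count |E(F_19)| = 19 + 1 = 20.
Hasse bound: |20 − (19+1)| = |0| = 0 ≤ 2√19 ≈ 8.7178 ✓.


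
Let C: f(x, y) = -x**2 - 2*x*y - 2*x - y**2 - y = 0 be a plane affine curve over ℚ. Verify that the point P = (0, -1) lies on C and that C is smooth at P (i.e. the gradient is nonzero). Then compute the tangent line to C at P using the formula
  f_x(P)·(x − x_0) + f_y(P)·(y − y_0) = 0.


Tangent line at P: y + 1 = 0.

Step 1: f(0, -1) = 0, so P lies on C.
Step 2: partial derivatives
  f_x(x, y) = -2*x - 2*y - 2, f_y(x, y) = -2*x - 2*y - 1.
  f_x(P) = 0, f_y(P) = 1 (gradient nonzero, so P is smooth).
Step 3: tangent line at P: 0·(x − 0) + 1·(y − -1) = 0.
Expanding: y + 1 = 0.


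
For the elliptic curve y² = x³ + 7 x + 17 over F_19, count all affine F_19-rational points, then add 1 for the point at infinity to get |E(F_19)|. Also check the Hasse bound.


Affine points = {(0, 6), (0, 13), (1, 5), (1, 14), (2, 1), (2, 18), (5, 5), (5, 14), (6, 3), (6, 16), (9, 7), (9, 12), (10, 2), (10, 17), (11, 0), (12, 9), (12, 10), (13, 5), (13, 14), (14, 3), (14, 16), (15, 1), (15, 18), (16, 8), (16, 11), (18, 3), (18, 16)}; affine count = 27; |E(F_19)| = 28.

Discriminant check: Δ ∝ 4a³ + 27b² = 4·7³ + 27·17² = 4·343 + 27·289 ≡ 17 (mod 19). Nonzero ⇒ E is nonsingular.
For each x ∈ F_19, compute rhs = x³ + 7·x + 17 mod 19, then count y ∈ F_19 with y² ≡ rhs.
  x = 0: rhs = 17, matching y values: 6, 13 (2 points).
  x = 1: rhs = 6, matching y values: 5, 14 (2 points).
  x = 2: rhs = 1, matching y values: 1, 18 (2 points).
  x = 3: rhs = 8, matching y values: none (0 points).
  x = 4: rhs = 14, matching y values: none (0 points).
  x = 5: rhs = 6, matching y values: 5, 14 (2 points).
  x = 6: rhs = 9, matching y values: 3, 16 (2 points).
  x = 7: rhs = 10, matching y values: none (0 points).
  x = 8: rhs = 15, matching y values: none (0 points).
  x = 9: rhs = 11, matching y values: 7, 12 (2 points).
  x = 10: rhs = 4, matching y values: 2, 17 (2 points).
  x = 11: rhs = 0, matching y values: 0 (1 points).
  x = 12: rhs = 5, matching y values: 9, 10 (2 points).
  x = 13: rhs = 6, matching y values: 5, 14 (2 points).
  x = 14: rhs = 9, matching y values: 3, 16 (2 points).
  x = 15: rhs = 1, matching y values: 1, 18 (2 points).
  x = 16: rhs = 7, matching y values: 8, 11 (2 points).
  x = 17: rhs = 14, matching y values: none (0 points).
  x = 18: rhs = 9, matching y values: 3, 16 (2 points).
Total affine count: 27.
Full point count |E(F_19)| = 27 + 1 = 28.
Hasse bound: |28 − (19+1)| = |8| = 8 ≤ 2√19 ≈ 8.7178 ✓.


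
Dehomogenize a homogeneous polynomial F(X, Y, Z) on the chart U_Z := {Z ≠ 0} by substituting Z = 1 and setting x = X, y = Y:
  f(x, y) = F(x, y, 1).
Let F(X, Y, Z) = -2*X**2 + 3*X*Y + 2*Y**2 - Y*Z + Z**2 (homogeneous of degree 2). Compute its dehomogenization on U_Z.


f(x, y) = -2*x**2 + 3*x*y + 2*y**2 - y + 1

On U_Z we set Z = 1. Each monomial c·X^i·Y^j·Z^k in F becomes c·x^i·y^j·1^k = c·x^i·y^j.
Substituting Z = 1: F(X, Y, 1) = -2*x**2 + 3*x*y + 2*y**2 - y + 1.
Note: deg(f) ≤ deg(F) = 2; strict inequality happens when F is divisible by Z (lost terms).


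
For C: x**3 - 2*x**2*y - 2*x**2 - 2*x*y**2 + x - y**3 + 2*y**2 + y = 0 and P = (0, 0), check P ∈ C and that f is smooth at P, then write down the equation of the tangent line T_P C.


Tangent line at P: x + y = 0.

Step 1: f(0, 0) = 0, so P lies on C.
Step 2: partial derivatives
  f_x(x, y) = 3*x**2 - 4*x*y - 4*x - 2*y**2 + 1, f_y(x, y) = -2*x**2 - 4*x*y - 3*y**2 + 4*y + 1.
  f_x(P) = 1, f_y(P) = 1 (gradient nonzero, so P is smooth).
Step 3: tangent line at P: 1·(x − 0) + 1·(y − 0) = 0.
Expanding: x + y = 0.


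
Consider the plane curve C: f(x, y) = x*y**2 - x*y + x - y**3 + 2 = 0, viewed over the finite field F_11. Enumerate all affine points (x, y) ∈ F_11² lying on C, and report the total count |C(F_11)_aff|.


Affine F_11-points: {(0, 7), (2, 2), (2, 3), (2, 8), (3, 6), (8, 9), (9, 0), (9, 4), (9, 5), (10, 1), (10, 10)}; count = 11.

For each of the 121 pairs (x, y) ∈ F_11², evaluate f(x, y) mod 11. Record the zeros.
  x = 0: [0↦2, 1↦1, 2↦5, 3↦8, 4↦4, 5↦9, 6↦6, 7↦0, 8↦7, 9↦10, 10↦3]  zeros at y ∈ {7}
  x = 1: [0↦3, 1↦2, 2↦8, 3↦4, 4↦6, 5↦8, 6↦4, 7↦10, 8↦9, 9↦6, 10↦6]  zeros at y ∈ ∅
  x = 2: [0↦4, 1↦3, 2↦0, 3↦0, 4↦8, 5↦7, 6↦2, 7↦9, 8↦0, 9↦2, 10↦9]  zeros at y ∈ {2, 3, 8}
  x = 3: [0↦5, 1↦4, 2↦3, 3↦7, 4↦10, 5↦6, 6↦0, 7↦8, 8↦2, 9↦9, 10↦1]  zeros at y ∈ {6}
  x = 4: [0↦6, 1↦5, 2↦6, 3↦3, 4↦1, 5↦5, 6↦9, 7↦7, 8↦4, 9↦5, 10↦4]  zeros at y ∈ ∅
  x = 5: [0↦7, 1↦6, 2↦9, 3↦10, 4↦3, 5↦4, 6↦7, 7↦6, 8↦6, 9↦1, 10↦7]  zeros at y ∈ ∅
  x = 6: [0↦8, 1↦7, 2↦1, 3↦6, 4↦5, 5↦3, 6↦5, 7↦5, 8↦8, 9↦8, 10↦10]  zeros at y ∈ ∅
  x = 7: [0↦9, 1↦8, 2↦4, 3↦2, 4↦7, 5↦2, 6↦3, 7↦4, 8↦10, 9↦4, 10↦2]  zeros at y ∈ ∅
  x = 8: [0↦10, 1↦9, 2↦7, 3↦9, 4↦9, 5↦1, 6↦1, 7↦3, 8↦1, 9↦0, 10↦5]  zeros at y ∈ {9}
  x = 9: [0↦0, 1↦10, 2↦10, 3↦5, 4↦0, 5↦0, 6↦10, 7↦2, 8↦3, 9↦7, 10↦8]  zeros at y ∈ {0, 4, 5}
  x = 10: [0↦1, 1↦0, 2↦2, 3↦1, 4↦2, 5↦10, 6↦8, 7↦1, 8↦5, 9↦3, 10↦0]  zeros at y ∈ {1, 10}
Collecting zeros: affine points = {(0, 7), (2, 2), (2, 3), (2, 8), (3, 6), (8, 9), (9, 0), (9, 4), (9, 5), (10, 1), (10, 10)}.
Total count |C(F_11)_aff| = 11.


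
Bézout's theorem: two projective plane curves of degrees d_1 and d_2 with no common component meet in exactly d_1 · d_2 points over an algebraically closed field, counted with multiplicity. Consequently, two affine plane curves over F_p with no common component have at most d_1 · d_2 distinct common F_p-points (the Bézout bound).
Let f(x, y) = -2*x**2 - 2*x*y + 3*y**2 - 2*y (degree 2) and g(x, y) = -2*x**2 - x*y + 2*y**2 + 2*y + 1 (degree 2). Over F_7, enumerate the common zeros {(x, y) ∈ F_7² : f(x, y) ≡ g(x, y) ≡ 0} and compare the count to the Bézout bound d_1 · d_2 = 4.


Common zeros: {(3, 6), (5, 5)}; count = 2; Bézout bound = 4.

deg(f) = 2, deg(g) = 2, so Bézout bound = 4.
Scan x ∈ F_7. For each x, list the y ∈ F_7 with f(x, y) ≡ 0 and those with g(x, y) ≡ 0 (mod 7); the common zeros in that column are the intersection.
  x = 0: f ≡ 0 at y ∈ {0, 3}; g ≡ 0 at y ∈ ∅; common: ∅.
  x = 1: f ≡ 0 at y ∈ ∅; g ≡ 0 at y ∈ {4, 6}; common: ∅.
  x = 2: f ≡ 0 at y ∈ ∅; g ≡ 0 at y ∈ {0}; common: ∅.
  x = 3: f ≡ 0 at y ∈ {6}; g ≡ 0 at y ∈ {5, 6}; common: {6}.
  x = 4: f ≡ 0 at y ∈ {3, 5}; g ≡ 0 at y ∈ {4}; common: ∅.
  x = 5: f ≡ 0 at y ∈ {5, 6}; g ≡ 0 at y ∈ {0, 5}; common: {5}.
  x = 6: f ≡ 0 at y ∈ ∅; g ≡ 0 at y ∈ ∅; common: ∅.
Collecting: common zeros = {(3, 6), (5, 5)}, so the count is 2.
Comparison with the Bézout bound: 2 ≤ 4 = deg(f)·deg(g), as expected for curves with no common component (the affine F_7-count falls short of the bound because intersections may lie at infinity, over extension fields, or carry multiplicity).


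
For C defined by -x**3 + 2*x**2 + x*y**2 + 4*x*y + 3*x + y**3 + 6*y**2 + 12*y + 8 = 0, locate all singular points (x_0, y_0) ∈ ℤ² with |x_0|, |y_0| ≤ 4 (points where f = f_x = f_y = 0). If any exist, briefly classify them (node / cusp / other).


Singular points: {(1, -2)}; classification: node.

Compute partial derivatives:
  f_x = -3*x**2 + 4*x + y**2 + 4*y + 3.
  f_y = 2*x*y + 4*x + 3*y**2 + 12*y + 12.
Scan x_0 ∈ {−4, ..., 4}. For each x_0, f_y(x_0, y) is a polynomial in y; find its integer roots y ∈ {−4, ..., 4}, then test f_x and f at those candidates.
  x = -4: f_y(-4, y) = 3*y**2 + 4*y - 4; vanishes at y ∈ {-2}. (-4, -2): f_x = -65 ≠ 0.
  x = -3: f_y(-3, y) = 3*y**2 + 6*y; vanishes at y ∈ {-2, 0}. (-3, -2): f_x = -40 ≠ 0; (-3, 0): f_x = -36 ≠ 0.
  x = -2: f_y(-2, y) = 3*y**2 + 8*y + 4; vanishes at y ∈ {-2}. (-2, -2): f_x = -21 ≠ 0.
  x = -1: f_y(-1, y) = 3*y**2 + 10*y + 8; vanishes at y ∈ {-2}. (-1, -2): f_x = -8 ≠ 0.
  x = 0: f_y(0, y) = 3*y**2 + 12*y + 12; vanishes at y ∈ {-2}. (0, -2): f_x = -1 ≠ 0.
  x = 1: f_y(1, y) = 3*y**2 + 14*y + 16; vanishes at y ∈ {-2}. (1, -2): f_x = 0, f = 0 — SINGULAR.
  x = 2: f_y(2, y) = 3*y**2 + 16*y + 20; vanishes at y ∈ {-2}. (2, -2): f_x = -5 ≠ 0.
  x = 3: f_y(3, y) = 3*y**2 + 18*y + 24; vanishes at y ∈ {-4, -2}. (3, -4): f_x = -12 ≠ 0; (3, -2): f_x = -16 ≠ 0.
  x = 4: f_y(4, y) = 3*y**2 + 20*y + 28; vanishes at y ∈ {-2}. (4, -2): f_x = -33 ≠ 0.
Only singular point on the grid: (1, -2).
Classify: substitute x = 1 + u, y = -2 + v and expand: f = -u**3 - u**2 + u*v**2 + v**3 + v**2.
No constant or linear terms (consistent with a singular point). Quadratic part: -u**2 + v**2. Cubic part: -u**3 + u*v**2 + v**3.
The quadratic part v**2 - u**2 = (v − u)(v + u) splits into two distinct linear factors, so there are two distinct tangent lines y − -2 = ±(x − 1) — this is a node (ordinary double point).
Classification: node.


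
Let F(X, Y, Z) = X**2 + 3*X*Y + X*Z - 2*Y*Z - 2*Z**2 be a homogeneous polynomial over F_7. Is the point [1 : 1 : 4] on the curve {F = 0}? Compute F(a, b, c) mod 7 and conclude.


F(1,1,4) ≡ 3 (mod 7); P is NOT on the curve.

Evaluate F(1, 1, 4) term-by-term (mod 7).
  X**2 ↦ 1·1·1·1 = 1
  3*X*Y ↦ 3·1·1·1 = 3
  X*Z ↦ 1·1·1·4 = 4
  -2*Y*Z ↦ -2·1·1·4 = -8
  -2*Z**2 ↦ -2·1·1·16 = -32
Sum: F(1, 1, 4) = (1) + (3) + (4) + (-8) + (-32) = -32.
Reducing mod 7: -32 ≡ 3 (mod 7).
Since F(a, b, c) ≡ 3 ≠ 0 (mod 7), P does NOT lie on the curve.


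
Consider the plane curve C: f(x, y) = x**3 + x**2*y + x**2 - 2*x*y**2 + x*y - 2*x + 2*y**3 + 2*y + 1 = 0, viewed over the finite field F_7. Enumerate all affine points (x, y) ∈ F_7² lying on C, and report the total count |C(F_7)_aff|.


Affine F_7-points: {(0, 2), (1, 3), (1, 6), (2, 4), (3, 4), (4, 4), (5, 5)}; count = 7.

For each of the 49 pairs (x, y) ∈ F_7², evaluate f(x, y) mod 7. Record the zeros.
  x = 0: [0↦1, 1↦5, 2↦0, 3↦5, 4↦4, 5↦2, 6↦4]  zeros at y ∈ {2}
  x = 1: [0↦1, 1↦5, 2↦3, 3↦0, 4↦1, 5↦4, 6↦0]  zeros at y ∈ {3, 6}
  x = 2: [0↦2, 1↦1, 2↦4, 3↦2, 4↦0, 5↦3, 6↦2]  zeros at y ∈ {4}
  x = 3: [0↦3, 1↦6, 2↦2, 3↦3, 4↦0, 5↦5, 6↦2]  zeros at y ∈ {4}
  x = 4: [0↦3, 1↦5, 2↦3, 3↦2, 4↦0, 5↦2, 6↦6]  zeros at y ∈ {4}
  x = 5: [0↦1, 1↦4, 2↦6, 3↦5, 4↦6, 5↦0, 6↦6]  zeros at y ∈ {5}
  x = 6: [0↦3, 1↦2, 2↦3, 3↦4, 4↦3, 5↦5, 6↦1]  zeros at y ∈ ∅
Collecting zeros: affine points = {(0, 2), (1, 3), (1, 6), (2, 4), (3, 4), (4, 4), (5, 5)}.
Total count |C(F_7)_aff| = 7.


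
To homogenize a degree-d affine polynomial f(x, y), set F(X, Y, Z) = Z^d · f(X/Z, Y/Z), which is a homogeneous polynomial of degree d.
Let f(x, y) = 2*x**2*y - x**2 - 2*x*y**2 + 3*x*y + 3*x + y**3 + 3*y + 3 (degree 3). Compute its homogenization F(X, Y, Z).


F(X, Y, Z) = 2*X**2*Y - X**2*Z - 2*X*Y**2 + 3*X*Y*Z + 3*X*Z**2 + Y**3 + 3*Y*Z**2 + 3*Z**3

deg(f) = 3.
Substitute x = X/Z, y = Y/Z into f, then multiply by Z^3.
  monomial 2·x^2·y^1 ↦ 2·X^2·Y^1·Z^0.
  monomial -1·x^2·y^0 ↦ -1·X^2·Y^0·Z^1.
  monomial -2·x^1·y^2 ↦ -2·X^1·Y^2·Z^0.
  monomial 3·x^1·y^1 ↦ 3·X^1·Y^1·Z^1.
  monomial 3·x^1·y^0 ↦ 3·X^1·Y^0·Z^2.
  monomial 1·x^0·y^3 ↦ 1·X^0·Y^3·Z^0.
  monomial 3·x^0·y^1 ↦ 3·X^0·Y^1·Z^2.
  monomial 3·x^0·y^0 ↦ 3·X^0·Y^0·Z^3.
Collecting: F(X, Y, Z) = 2*X**2*Y - X**2*Z - 2*X*Y**2 + 3*X*Y*Z + 3*X*Z**2 + Y**3 + 3*Y*Z**2 + 3*Z**3.


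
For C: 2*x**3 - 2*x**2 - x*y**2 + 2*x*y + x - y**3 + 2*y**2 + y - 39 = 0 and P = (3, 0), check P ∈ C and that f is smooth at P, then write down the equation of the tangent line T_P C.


Tangent line at P: 43*x + 7*y - 129 = 0.

Step 1: f(3, 0) = 0, so P lies on C.
Step 2: partial derivatives
  f_x(x, y) = 6*x**2 - 4*x - y**2 + 2*y + 1, f_y(x, y) = -2*x*y + 2*x - 3*y**2 + 4*y + 1.
  f_x(P) = 43, f_y(P) = 7 (gradient nonzero, so P is smooth).
Step 3: tangent line at P: 43·(x − 3) + 7·(y − 0) = 0.
Expanding: 43*x + 7*y - 129 = 0.


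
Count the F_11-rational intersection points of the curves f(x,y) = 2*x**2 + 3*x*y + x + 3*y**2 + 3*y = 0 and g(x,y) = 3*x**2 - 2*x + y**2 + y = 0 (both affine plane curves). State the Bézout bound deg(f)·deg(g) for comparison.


Common zeros: {(0, 0), (0, 10)}; count = 2; Bézout bound = 4.

deg(f) = 2, deg(g) = 2, so Bézout bound = 4.
Scan x ∈ F_11. For each x, list the y ∈ F_11 with f(x, y) ≡ 0 and those with g(x, y) ≡ 0 (mod 11); the common zeros in that column are the intersection.
  x = 0: f ≡ 0 at y ∈ {0, 10}; g ≡ 0 at y ∈ {0, 10}; common: {0, 10}.
  x = 1: f ≡ 0 at y ∈ {10}; g ≡ 0 at y ∈ ∅; common: ∅.
  x = 2: f ≡ 0 at y ∈ {1, 7}; g ≡ 0 at y ∈ ∅; common: ∅.
  x = 3: f ≡ 0 at y ∈ ∅; g ≡ 0 at y ∈ {3, 7}; common: ∅.
  x = 4: f ≡ 0 at y ∈ ∅; g ≡ 0 at y ∈ ∅; common: ∅.
  x = 5: f ≡ 0 at y ∈ {0, 5}; g ≡ 0 at y ∈ {3, 7}; common: ∅.
  x = 6: f ≡ 0 at y ∈ {2}; g ≡ 0 at y ∈ ∅; common: ∅.
  x = 7: f ≡ 0 at y ∈ {1, 2}; g ≡ 0 at y ∈ ∅; common: ∅.
  x = 8: f ≡ 0 at y ∈ ∅; g ≡ 0 at y ∈ {0, 10}; common: ∅.
  x = 9: f ≡ 0 at y ∈ {5, 7}; g ≡ 0 at y ∈ {2, 8}; common: ∅.
  x = 10: f ≡ 0 at y ∈ ∅; g ≡ 0 at y ∈ {2, 8}; common: ∅.
Collecting: common zeros = {(0, 0), (0, 10)}, so the count is 2.
Comparison with the Bézout bound: 2 ≤ 4 = deg(f)·deg(g), as expected for curves with no common component (the affine F_11-count falls short of the bound because intersections may lie at infinity, over extension fields, or carry multiplicity).


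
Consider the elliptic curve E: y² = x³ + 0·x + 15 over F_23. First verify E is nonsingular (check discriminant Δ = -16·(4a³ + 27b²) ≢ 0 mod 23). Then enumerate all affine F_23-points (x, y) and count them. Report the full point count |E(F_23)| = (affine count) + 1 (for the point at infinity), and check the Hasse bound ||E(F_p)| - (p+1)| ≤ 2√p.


Affine points = {(1, 4), (1, 19), (2, 0), (5, 5), (5, 18), (6, 1), (6, 22), (7, 6), (7, 17), (9, 10), (9, 13), (10, 7), (10, 16), (11, 9), (11, 14), (12, 8), (12, 15), (13, 2), (13, 21), (15, 3), (15, 20), (17, 11), (17, 12)}; affine count = 23; |E(F_23)| = 24.

Discriminant check: Δ ∝ 4a³ + 27b² = 4·0³ + 27·15² = 4·0 + 27·225 ≡ 3 (mod 23). Nonzero ⇒ E is nonsingular.
For each x ∈ F_23, compute rhs = x³ + 0·x + 15 mod 23, then count y ∈ F_23 with y² ≡ rhs.
  x = 0: rhs = 15, matching y values: none (0 points).
  x = 1: rhs = 16, matching y values: 4, 19 (2 points).
  x = 2: rhs = 0, matching y values: 0 (1 points).
  x = 3: rhs = 19, matching y values: none (0 points).
  x = 4: rhs = 10, matching y values: none (0 points).
  x = 5: rhs = 2, matching y values: 5, 18 (2 points).
  x = 6: rhs = 1, matching y values: 1, 22 (2 points).
  x = 7: rhs = 13, matching y values: 6, 17 (2 points).
  x = 8: rhs = 21, matching y values: none (0 points).
  x = 9: rhs = 8, matching y values: 10, 13 (2 points).
  x = 10: rhs = 3, matching y values: 7, 16 (2 points).
  x = 11: rhs = 12, matching y values: 9, 14 (2 points).
  x = 12: rhs = 18, matching y values: 8, 15 (2 points).
  x = 13: rhs = 4, matching y values: 2, 21 (2 points).
  x = 14: rhs = 22, matching y values: none (0 points).
  x = 15: rhs = 9, matching y values: 3, 20 (2 points).
  x = 16: rhs = 17, matching y values: none (0 points).
  x = 17: rhs = 6, matching y values: 11, 12 (2 points).
  x = 18: rhs = 5, matching y values: none (0 points).
  x = 19: rhs = 20, matching y values: none (0 points).
  x = 20: rhs = 11, matching y values: none (0 points).
  x = 21: rhs = 7, matching y values: none (0 points).
  x = 22: rhs = 14, matching y values: none (0 points).
Total affine count: 23.
Full point count |E(F_23)| = 23 + 1 = 24.
Hasse bound: |24 − (23+1)| = |0| = 0 ≤ 2√23 ≈ 9.5917 ✓.


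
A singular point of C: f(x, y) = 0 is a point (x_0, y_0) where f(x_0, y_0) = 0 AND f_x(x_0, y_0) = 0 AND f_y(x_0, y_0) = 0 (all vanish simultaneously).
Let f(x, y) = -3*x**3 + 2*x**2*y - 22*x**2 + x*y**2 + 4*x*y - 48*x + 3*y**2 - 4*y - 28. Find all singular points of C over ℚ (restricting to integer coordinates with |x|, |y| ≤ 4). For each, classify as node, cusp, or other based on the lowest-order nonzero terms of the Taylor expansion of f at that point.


Singular points: {(-2, 2)}; classification: cusp.

Compute partial derivatives:
  f_x = -9*x**2 + 4*x*y - 44*x + y**2 + 4*y - 48.
  f_y = 2*x**2 + 2*x*y + 4*x + 6*y - 4.
Scan x_0 ∈ {−4, ..., 4}. For each x_0, f_y(x_0, y) is a polynomial in y; find its integer roots y ∈ {−4, ..., 4}, then test f_x and f at those candidates.
  x = -4: f_y(-4, y) = 12 - 2*y; no integer root y with |y| ≤ 4.
  x = -3: f_y(-3, y) = 2; no integer root y with |y| ≤ 4.
  x = -2: f_y(-2, y) = 2*y - 4; vanishes at y ∈ {2}. (-2, 2): f_x = 0, f = 0 — SINGULAR.
  x = -1: f_y(-1, y) = 4*y - 6; no integer root y with |y| ≤ 4.
  x = 0: f_y(0, y) = 6*y - 4; no integer root y with |y| ≤ 4.
  x = 1: f_y(1, y) = 8*y + 2; no integer root y with |y| ≤ 4.
  x = 2: f_y(2, y) = 10*y + 12; no integer root y with |y| ≤ 4.
  x = 3: f_y(3, y) = 12*y + 26; no integer root y with |y| ≤ 4.
  x = 4: f_y(4, y) = 14*y + 44; no integer root y with |y| ≤ 4.
Only singular point on the grid: (-2, 2).
Classify: substitute x = -2 + u, y = 2 + v and expand: f = -3*u**3 + 2*u**2*v + u*v**2 + v**2.
No constant or linear terms (consistent with a singular point). Quadratic part: v**2. Cubic part: -3*u**3 + 2*u**2*v + u*v**2.
The quadratic part v**2 is a perfect square, so there is a single (double) tangent line v = 0, i.e. y = 2. Restricting the cubic part to that line (v = 0) leaves -3*u**3 ≠ 0, so f is not divisible by v and the branch is v² ≈ 3*u**3 to lowest order — this is a cusp.
Classification: cusp.


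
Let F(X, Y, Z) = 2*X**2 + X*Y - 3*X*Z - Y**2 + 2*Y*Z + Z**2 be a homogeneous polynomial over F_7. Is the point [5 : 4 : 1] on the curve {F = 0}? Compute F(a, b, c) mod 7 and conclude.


F(5,4,1) ≡ 6 (mod 7); P is NOT on the curve.

Evaluate F(5, 4, 1) term-by-term (mod 7).
  2*X**2 ↦ 2·25·1·1 = 50
  X*Y ↦ 1·5·4·1 = 20
  -3*X*Z ↦ -3·5·1·1 = -15
  -Y**2 ↦ -1·1·16·1 = -16
  2*Y*Z ↦ 2·1·4·1 = 8
  Z**2 ↦ 1·1·1·1 = 1
Sum: F(5, 4, 1) = (50) + (20) + (-15) + (-16) + (8) + (1) = 48.
Reducing mod 7: 48 ≡ 6 (mod 7).
Since F(a, b, c) ≡ 6 ≠ 0 (mod 7), P does NOT lie on the curve.


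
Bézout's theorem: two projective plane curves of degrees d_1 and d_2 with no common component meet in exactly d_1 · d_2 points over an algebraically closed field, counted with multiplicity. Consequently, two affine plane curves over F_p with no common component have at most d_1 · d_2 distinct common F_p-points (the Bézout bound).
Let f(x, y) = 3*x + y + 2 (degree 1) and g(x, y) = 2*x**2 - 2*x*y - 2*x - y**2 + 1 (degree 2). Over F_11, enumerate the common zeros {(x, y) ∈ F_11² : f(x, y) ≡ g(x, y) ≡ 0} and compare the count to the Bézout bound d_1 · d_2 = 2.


Common zeros: {(6, 2)}; count = 1; Bézout bound = 2.

deg(f) = 1, deg(g) = 2, so Bézout bound = 2.
Scan x ∈ F_11. For each x, list the y ∈ F_11 with f(x, y) ≡ 0 and those with g(x, y) ≡ 0 (mod 11); the common zeros in that column are the intersection.
  x = 0: f ≡ 0 at y ∈ {9}; g ≡ 0 at y ∈ {1, 10}; common: ∅.
  x = 1: f ≡ 0 at y ∈ {6}; g ≡ 0 at y ∈ ∅; common: ∅.
  x = 2: f ≡ 0 at y ∈ {3}; g ≡ 0 at y ∈ {1, 6}; common: ∅.
  x = 3: f ≡ 0 at y ∈ {0}; g ≡ 0 at y ∈ {8}; common: ∅.
  x = 4: f ≡ 0 at y ∈ {8}; g ≡ 0 at y ∈ ∅; common: ∅.
  x = 5: f ≡ 0 at y ∈ {5}; g ≡ 0 at y ∈ {6}; common: ∅.
  x = 6: f ≡ 0 at y ∈ {2}; g ≡ 0 at y ∈ {2, 8}; common: {2}.
  x = 7: f ≡ 0 at y ∈ {10}; g ≡ 0 at y ∈ ∅; common: ∅.
  x = 8: f ≡ 0 at y ∈ {7}; g ≡ 0 at y ∈ {2, 4}; common: ∅.
  x = 9: f ≡ 0 at y ∈ {4}; g ≡ 0 at y ∈ ∅; common: ∅.
  x = 10: f ≡ 0 at y ∈ {1}; g ≡ 0 at y ∈ ∅; common: ∅.
Collecting: common zeros = {(6, 2)}, so the count is 1.
Comparison with the Bézout bound: 1 ≤ 2 = deg(f)·deg(g), as expected for curves with no common component (the affine F_11-count falls short of the bound because intersections may lie at infinity, over extension fields, or carry multiplicity).


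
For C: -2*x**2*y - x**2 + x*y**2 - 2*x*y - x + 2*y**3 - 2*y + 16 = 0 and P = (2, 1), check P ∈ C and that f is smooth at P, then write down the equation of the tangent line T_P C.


Tangent line at P: -14*x - 4*y + 32 = 0.

Step 1: f(2, 1) = 0, so P lies on C.
Step 2: partial derivatives
  f_x(x, y) = -4*x*y - 2*x + y**2 - 2*y - 1, f_y(x, y) = -2*x**2 + 2*x*y - 2*x + 6*y**2 - 2.
  f_x(P) = -14, f_y(P) = -4 (gradient nonzero, so P is smooth).
Step 3: tangent line at P: -14·(x − 2) + -4·(y − 1) = 0.
Expanding: -14*x - 4*y + 32 = 0.


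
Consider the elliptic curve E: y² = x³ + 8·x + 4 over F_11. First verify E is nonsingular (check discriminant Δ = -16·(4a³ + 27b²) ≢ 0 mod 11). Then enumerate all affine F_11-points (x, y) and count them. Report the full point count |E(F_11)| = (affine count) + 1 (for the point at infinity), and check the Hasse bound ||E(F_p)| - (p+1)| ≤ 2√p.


Affine points = {(0, 2), (0, 9), (3, 0), (4, 1), (4, 10), (5, 2), (5, 9), (6, 2), (6, 9)}; affine count = 9; |E(F_11)| = 10.

Discriminant check: Δ ∝ 4a³ + 27b² = 4·8³ + 27·4² = 4·512 + 27·16 ≡ 5 (mod 11). Nonzero ⇒ E is nonsingular.
For each x ∈ F_11, compute rhs = x³ + 8·x + 4 mod 11, then count y ∈ F_11 with y² ≡ rhs.
  x = 0: rhs = 4, matching y values: 2, 9 (2 points).
  x = 1: rhs = 2, matching y values: none (0 points).
  x = 2: rhs = 6, matching y values: none (0 points).
  x = 3: rhs = 0, matching y values: 0 (1 points).
  x = 4: rhs = 1, matching y values: 1, 10 (2 points).
  x = 5: rhs = 4, matching y values: 2, 9 (2 points).
  x = 6: rhs = 4, matching y values: 2, 9 (2 points).
  x = 7: rhs = 7, matching y values: none (0 points).
  x = 8: rhs = 8, matching y values: none (0 points).
  x = 9: rhs = 2, matching y values: none (0 points).
  x = 10: rhs = 6, matching y values: none (0 points).
Total affine count: 9.
Full point count |E(F_11)| = 9 + 1 = 10.
Hasse bound: |10 − (11+1)| = |-2| = 2 ≤ 2√11 ≈ 6.6332 ✓.


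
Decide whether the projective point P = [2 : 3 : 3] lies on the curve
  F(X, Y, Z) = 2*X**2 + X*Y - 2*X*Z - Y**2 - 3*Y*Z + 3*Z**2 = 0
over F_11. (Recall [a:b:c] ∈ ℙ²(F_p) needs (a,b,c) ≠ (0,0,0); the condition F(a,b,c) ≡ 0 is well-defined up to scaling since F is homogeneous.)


F(2,3,3) ≡ 4 (mod 11); P is NOT on the curve.

Evaluate F(2, 3, 3) term-by-term (mod 11).
  2*X**2 ↦ 2·4·1·1 = 8
  X*Y ↦ 1·2·3·1 = 6
  -2*X*Z ↦ -2·2·1·3 = -12
  -Y**2 ↦ -1·1·9·1 = -9
  -3*Y*Z ↦ -3·1·3·3 = -27
  3*Z**2 ↦ 3·1·1·9 = 27
Sum: F(2, 3, 3) = (8) + (6) + (-12) + (-9) + (-27) + (27) = -7.
Reducing mod 11: -7 ≡ 4 (mod 11).
Since F(a, b, c) ≡ 4 ≠ 0 (mod 11), P does NOT lie on the curve.


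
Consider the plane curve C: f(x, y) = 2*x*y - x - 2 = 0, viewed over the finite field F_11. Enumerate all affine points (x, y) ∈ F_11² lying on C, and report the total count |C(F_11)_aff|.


Affine F_11-points: {(1, 7), (2, 1), (3, 10), (4, 9), (5, 4), (6, 8), (7, 3), (8, 2), (9, 0), (10, 5)}; count = 10.

For each of the 121 pairs (x, y) ∈ F_11², evaluate f(x, y) mod 11. Record the zeros.
  x = 0: [0↦9, 1↦9, 2↦9, 3↦9, 4↦9, 5↦9, 6↦9, 7↦9, 8↦9, 9↦9, 10↦9]  zeros at y ∈ ∅
  x = 1: [0↦8, 1↦10, 2↦1, 3↦3, 4↦5, 5↦7, 6↦9, 7↦0, 8↦2, 9↦4, 10↦6]  zeros at y ∈ {7}
  x = 2: [0↦7, 1↦0, 2↦4, 3↦8, 4↦1, 5↦5, 6↦9, 7↦2, 8↦6, 9↦10, 10↦3]  zeros at y ∈ {1}
  x = 3: [0↦6, 1↦1, 2↦7, 3↦2, 4↦8, 5↦3, 6↦9, 7↦4, 8↦10, 9↦5, 10↦0]  zeros at y ∈ {10}
  x = 4: [0↦5, 1↦2, 2↦10, 3↦7, 4↦4, 5↦1, 6↦9, 7↦6, 8↦3, 9↦0, 10↦8]  zeros at y ∈ {9}
  x = 5: [0↦4, 1↦3, 2↦2, 3↦1, 4↦0, 5↦10, 6↦9, 7↦8, 8↦7, 9↦6, 10↦5]  zeros at y ∈ {4}
  x = 6: [0↦3, 1↦4, 2↦5, 3↦6, 4↦7, 5↦8, 6↦9, 7↦10, 8↦0, 9↦1, 10↦2]  zeros at y ∈ {8}
  x = 7: [0↦2, 1↦5, 2↦8, 3↦0, 4↦3, 5↦6, 6↦9, 7↦1, 8↦4, 9↦7, 10↦10]  zeros at y ∈ {3}
  x = 8: [0↦1, 1↦6, 2↦0, 3↦5, 4↦10, 5↦4, 6↦9, 7↦3, 8↦8, 9↦2, 10↦7]  zeros at y ∈ {2}
  x = 9: [0↦0, 1↦7, 2↦3, 3↦10, 4↦6, 5↦2, 6↦9, 7↦5, 8↦1, 9↦8, 10↦4]  zeros at y ∈ {0}
  x = 10: [0↦10, 1↦8, 2↦6, 3↦4, 4↦2, 5↦0, 6↦9, 7↦7, 8↦5, 9↦3, 10↦1]  zeros at y ∈ {5}
Collecting zeros: affine points = {(1, 7), (2, 1), (3, 10), (4, 9), (5, 4), (6, 8), (7, 3), (8, 2), (9, 0), (10, 5)}.
Total count |C(F_11)_aff| = 10.


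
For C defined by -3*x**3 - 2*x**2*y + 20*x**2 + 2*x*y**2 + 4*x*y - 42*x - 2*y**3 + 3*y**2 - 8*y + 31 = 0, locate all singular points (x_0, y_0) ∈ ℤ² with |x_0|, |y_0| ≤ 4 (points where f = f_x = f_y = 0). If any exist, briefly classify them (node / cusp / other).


Singular points: {(2, 1)}; classification: cusp.

Compute partial derivatives:
  f_x = -9*x**2 - 4*x*y + 40*x + 2*y**2 + 4*y - 42.
  f_y = -2*x**2 + 4*x*y + 4*x - 6*y**2 + 6*y - 8.
Scan x_0 ∈ {−4, ..., 4}. For each x_0, f_y(x_0, y) is a polynomial in y; find its integer roots y ∈ {−4, ..., 4}, then test f_x and f at those candidates.
  x = -4: f_y(-4, y) = -6*y**2 - 10*y - 56; no integer root y with |y| ≤ 4.
  x = -3: f_y(-3, y) = -6*y**2 - 6*y - 38; no integer root y with |y| ≤ 4.
  x = -2: f_y(-2, y) = -6*y**2 - 2*y - 24; no integer root y with |y| ≤ 4.
  x = -1: f_y(-1, y) = -6*y**2 + 2*y - 14; no integer root y with |y| ≤ 4.
  x = 0: f_y(0, y) = -6*y**2 + 6*y - 8; no integer root y with |y| ≤ 4.
  x = 1: f_y(1, y) = -6*y**2 + 10*y - 6; no integer root y with |y| ≤ 4.
  x = 2: f_y(2, y) = -6*y**2 + 14*y - 8; vanishes at y ∈ {1}. (2, 1): f_x = 0, f = 0 — SINGULAR.
  x = 3: f_y(3, y) = -6*y**2 + 18*y - 14; no integer root y with |y| ≤ 4.
  x = 4: f_y(4, y) = -6*y**2 + 22*y - 24; no integer root y with |y| ≤ 4.
Only singular point on the grid: (2, 1).
Classify: substitute x = 2 + u, y = 1 + v and expand: f = -3*u**3 - 2*u**2*v + 2*u*v**2 - 2*v**3 + v**2.
No constant or linear terms (consistent with a singular point). Quadratic part: v**2. Cubic part: -3*u**3 - 2*u**2*v + 2*u*v**2 - 2*v**3.
The quadratic part v**2 is a perfect square, so there is a single (double) tangent line v = 0, i.e. y = 1. Restricting the cubic part to that line (v = 0) leaves -3*u**3 ≠ 0, so f is not divisible by v and the branch is v² ≈ 3*u**3 to lowest order — this is a cusp.
Classification: cusp.


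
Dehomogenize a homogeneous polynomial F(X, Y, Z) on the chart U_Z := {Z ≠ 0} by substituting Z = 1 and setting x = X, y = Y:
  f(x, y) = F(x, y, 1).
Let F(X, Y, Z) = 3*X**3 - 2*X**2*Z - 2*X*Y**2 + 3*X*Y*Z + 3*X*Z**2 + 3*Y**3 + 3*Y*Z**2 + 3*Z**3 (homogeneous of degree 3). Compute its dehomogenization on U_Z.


f(x, y) = 3*x**3 - 2*x**2 - 2*x*y**2 + 3*x*y + 3*x + 3*y**3 + 3*y + 3

On U_Z we set Z = 1. Each monomial c·X^i·Y^j·Z^k in F becomes c·x^i·y^j·1^k = c·x^i·y^j.
Substituting Z = 1: F(X, Y, 1) = 3*x**3 - 2*x**2 - 2*x*y**2 + 3*x*y + 3*x + 3*y**3 + 3*y + 3.
Note: deg(f) ≤ deg(F) = 3; strict inequality happens when F is divisible by Z (lost terms).
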